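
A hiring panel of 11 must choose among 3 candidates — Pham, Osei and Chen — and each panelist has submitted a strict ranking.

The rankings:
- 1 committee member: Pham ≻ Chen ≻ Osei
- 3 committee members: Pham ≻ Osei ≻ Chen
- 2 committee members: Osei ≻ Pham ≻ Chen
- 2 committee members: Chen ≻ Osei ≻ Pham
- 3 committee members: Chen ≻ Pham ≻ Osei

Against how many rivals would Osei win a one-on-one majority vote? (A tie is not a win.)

0

Osei against each rival (11 committee members):
Osei vs Pham: Osei is ranked higher on 2+2 = 4 ballots, Pham on 7. Pham wins 7–4.
Osei vs Chen: Chen wins 6–5.
Osei beats no one; loses to Pham, Chen — 0 pairwise wins.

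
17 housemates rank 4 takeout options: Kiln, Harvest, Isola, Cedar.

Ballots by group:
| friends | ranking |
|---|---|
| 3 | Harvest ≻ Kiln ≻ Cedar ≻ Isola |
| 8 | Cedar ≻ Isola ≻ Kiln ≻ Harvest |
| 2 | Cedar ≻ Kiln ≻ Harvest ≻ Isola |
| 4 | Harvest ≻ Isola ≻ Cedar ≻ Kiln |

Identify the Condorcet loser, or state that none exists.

none

Pairwise majorities:
Kiln vs Harvest: Kiln, 10–7.
Kiln vs Isola: 5 to 12, Isola.
Kiln vs Cedar: Cedar, 14–3.
Harvest vs Isola: 9 to 8, Harvest.
Harvest vs Cedar: Harvest preferred on 3+4 = 7 ballots; Cedar wins 10–7.
Isola vs Cedar: 4 for Isola, 13 for Cedar — Cedar by 13–4.
Each restaurant has at least one pairwise win (Kiln beats Harvest; Harvest beats Isola; Isola beats Kiln; Cedar beats Kiln) — no Condorcet loser.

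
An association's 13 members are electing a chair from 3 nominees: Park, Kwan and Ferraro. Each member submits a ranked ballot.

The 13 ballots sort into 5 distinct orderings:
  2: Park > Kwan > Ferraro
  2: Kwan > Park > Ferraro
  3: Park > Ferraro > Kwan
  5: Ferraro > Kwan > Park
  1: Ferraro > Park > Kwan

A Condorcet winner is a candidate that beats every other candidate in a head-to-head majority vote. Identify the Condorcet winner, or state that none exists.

none

Head-to-head results (13 voters):
Park vs Kwan: Park is ranked higher on 2+3+1 = 6 ballots, Kwan on 7. Kwan wins 7–6.
Park vs Ferraro: Park is ranked higher on 2+2+3 = 7 ballots, Ferraro on 6. Park wins 7–6.
Kwan vs Ferraro: 4 to 9, Ferraro.
No candidate is unbeaten: Park loses to Kwan; Kwan loses to Ferraro; Ferraro loses to Park. In particular Park → Ferraro → Kwan → Park is a majority cycle — no Condorcet winner exists.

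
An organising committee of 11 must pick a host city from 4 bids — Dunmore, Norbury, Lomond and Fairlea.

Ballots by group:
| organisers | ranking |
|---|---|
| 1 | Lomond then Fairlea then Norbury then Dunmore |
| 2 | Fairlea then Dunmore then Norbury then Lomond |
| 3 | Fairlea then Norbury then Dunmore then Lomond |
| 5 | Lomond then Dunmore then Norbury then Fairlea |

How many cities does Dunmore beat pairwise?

1

Dunmore against each rival (11 organisers):
Dunmore vs Norbury: Dunmore, 7–4.
Dunmore vs Lomond: Dunmore preferred on 2+3 = 5 ballots; Lomond wins 6–5.
Dunmore vs Fairlea: 5 to 6, Fairlea.
Dunmore beats Norbury; loses to Lomond, Fairlea — 1 pairwise win.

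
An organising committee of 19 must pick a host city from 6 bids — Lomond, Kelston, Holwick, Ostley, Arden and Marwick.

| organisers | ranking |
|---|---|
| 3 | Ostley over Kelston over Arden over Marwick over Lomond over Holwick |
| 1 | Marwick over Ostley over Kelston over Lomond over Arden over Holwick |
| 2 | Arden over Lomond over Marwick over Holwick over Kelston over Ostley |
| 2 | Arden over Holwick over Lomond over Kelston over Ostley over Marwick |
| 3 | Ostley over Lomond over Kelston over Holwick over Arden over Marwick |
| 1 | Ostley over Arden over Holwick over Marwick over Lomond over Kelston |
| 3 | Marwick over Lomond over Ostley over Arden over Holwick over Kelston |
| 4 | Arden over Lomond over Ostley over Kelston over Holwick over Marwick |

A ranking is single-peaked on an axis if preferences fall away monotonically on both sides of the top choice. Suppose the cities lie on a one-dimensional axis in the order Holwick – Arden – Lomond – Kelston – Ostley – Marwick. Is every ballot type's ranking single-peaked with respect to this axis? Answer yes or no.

Axis positions: Holwick=1, Arden=2, Lomond=3, Kelston=4, Ostley=5, Marwick=6.
Ballot type 1: ranking walks positions 5-4-2-6-3-1; Arden is ranked above Lomond even though Lomond lies between Arden and the peak Ostley on the axis — preferences dip and rise again. Not single-peaked.
Ballot type 2 (peak Marwick at position 6): ranking walks positions 6-5-4-3-2-1, expanding outward from the peak — single-peaked.
Ballot type 3: ranking walks positions 2-3-6-1-4-5; Marwick is ranked above Kelston even though Kelston lies between Marwick and the peak Arden on the axis — preferences dip and rise again. Not single-peaked.
Ballot type 4 (peak Arden at position 2): ranking walks positions 2-1-3-4-5-6, expanding outward from the peak — single-peaked.
Ballot type 5: ranking walks positions 5-3-4-1-2-6; Lomond is ranked above Kelston even though Kelston lies between Lomond and the peak Ostley on the axis — preferences dip and rise again. Not single-peaked.
Ballot type 6: ranking walks positions 5-2-1-6-3-4; Arden is ranked above Kelston even though Kelston lies between Arden and the peak Ostley on the axis — preferences dip and rise again. Not single-peaked.
Ballot type 7: ranking walks positions 6-3-5-2-1-4; Lomond is ranked above Ostley even though Ostley lies between Lomond and the peak Marwick on the axis — preferences dip and rise again. Not single-peaked.
Ballot type 8: ranking walks positions 2-3-5-4-1-6; Ostley is ranked above Kelston even though Kelston lies between Ostley and the peak Arden on the axis — preferences dip and rise again. Not single-peaked.
Ballot type 1 violates single-peakedness, so the profile is not single-peaked on this axis.

no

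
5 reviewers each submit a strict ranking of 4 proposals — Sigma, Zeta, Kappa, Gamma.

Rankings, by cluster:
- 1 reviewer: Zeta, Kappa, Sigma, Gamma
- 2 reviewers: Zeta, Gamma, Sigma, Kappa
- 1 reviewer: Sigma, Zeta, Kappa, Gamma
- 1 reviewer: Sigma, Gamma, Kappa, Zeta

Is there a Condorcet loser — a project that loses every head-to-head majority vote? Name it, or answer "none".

Pairwise majorities:
Sigma vs Zeta: 2 to 3, Zeta.
Sigma–Kappa: Sigma 4–1.
Sigma vs Gamma: 3 to 2, Sigma.
Zeta vs Kappa: Zeta, 4–1.
Zeta vs Gamma: 1+2+1 = 4 for Zeta, 1 for Gamma — Zeta by 4–1.
Kappa vs Gamma: 1+1 = 2 for Kappa, 3 for Gamma — Gamma by 3–2.
Kappa loses to every other project — it is the Condorcet loser.

Kappa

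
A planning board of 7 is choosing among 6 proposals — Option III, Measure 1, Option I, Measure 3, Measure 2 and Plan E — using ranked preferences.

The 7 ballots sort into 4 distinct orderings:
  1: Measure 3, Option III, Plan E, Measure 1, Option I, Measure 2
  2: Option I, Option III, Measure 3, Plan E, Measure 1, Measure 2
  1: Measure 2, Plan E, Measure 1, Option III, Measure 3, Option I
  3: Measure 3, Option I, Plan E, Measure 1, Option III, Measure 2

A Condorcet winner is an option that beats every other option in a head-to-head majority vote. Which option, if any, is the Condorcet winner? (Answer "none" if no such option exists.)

Measure 3

Check each pair by majority over 7 ballots:
Option III vs Measure 1: 1+2 = 3 for Option III, 4 for Measure 1 — Measure 1 by 4–3.
Option III vs Option I: 2 to 5, Option I.
Option III vs Measure 3: 2+1 = 3 for Option III, 4 for Measure 3 — Measure 3 by 4–3.
Option III vs Measure 2: 6 to 1, Option III.
Option III vs Plan E: Option III is ranked higher on 1+2 = 3 ballots, Plan E on 4. Plan E wins 4–3.
Measure 1 vs Option I: Measure 1 preferred on 1+1 = 2 ballots; Option I wins 5–2.
Measure 1 vs Measure 3: Measure 1 preferred on 1 ballot; Measure 3 wins 6–1.
Measure 1 vs Measure 2: Measure 1 is ranked higher on 1+2+3 = 6 ballots, Measure 2 on 1. Measure 1 wins 6–1.
Measure 1 vs Plan E: Measure 1 preferred on 0 ballots; Plan E wins 7–0.
Option I vs Measure 3: Option I preferred on 2 ballots; Measure 3 wins 5–2.
Option I vs Measure 2: 6 to 1, Option I.
Option I vs Plan E: Option I preferred on 2+3 = 5 ballots; Option I wins 5–2.
Measure 3 vs Measure 2: 1+2+3 = 6 for Measure 3, 1 for Measure 2 — Measure 3 by 6–1.
Measure 3 vs Plan E: 6 to 1, Measure 3.
Measure 2 vs Plan E: 1 for Measure 2, 6 for Plan E — Plan E by 6–1.
Measure 3 beats each of Option III, Measure 1, Option I, Measure 2, Plan E — Measure 3 is the Condorcet winner.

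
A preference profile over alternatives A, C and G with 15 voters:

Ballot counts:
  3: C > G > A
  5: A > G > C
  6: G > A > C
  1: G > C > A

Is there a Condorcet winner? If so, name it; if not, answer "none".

G

Check each pair by majority over 15 ballots:
A–C: A 11–4.
A vs G: G wins 10–5.
C vs G: G wins 12–3.
G wins every pairwise contest, so G is the Condorcet winner.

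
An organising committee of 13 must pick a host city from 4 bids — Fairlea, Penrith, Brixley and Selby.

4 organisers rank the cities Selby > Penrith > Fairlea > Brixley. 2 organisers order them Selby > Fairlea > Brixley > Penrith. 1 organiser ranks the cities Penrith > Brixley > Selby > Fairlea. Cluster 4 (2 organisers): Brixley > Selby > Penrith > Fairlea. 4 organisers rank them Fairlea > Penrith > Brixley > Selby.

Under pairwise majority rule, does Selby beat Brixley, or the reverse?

Ballots ranking Selby above Brixley: 4 + 2 = 6.
Ballots ranking Brixley above Selby: 13 − 6 = 7.
Brixley wins the head-to-head 7–6.

Brixley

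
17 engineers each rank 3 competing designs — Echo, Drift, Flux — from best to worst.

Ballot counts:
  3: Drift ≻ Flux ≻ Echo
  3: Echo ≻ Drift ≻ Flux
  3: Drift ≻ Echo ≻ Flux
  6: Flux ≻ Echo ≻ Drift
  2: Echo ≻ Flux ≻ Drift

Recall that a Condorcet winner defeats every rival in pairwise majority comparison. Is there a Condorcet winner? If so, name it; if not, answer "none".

none

Pairwise majorities:
Echo vs Drift: Echo, 11–6.
Echo vs Flux: Echo preferred on 3+3+2 = 8 ballots; Flux wins 9–8.
Drift vs Flux: Drift wins 9–8.
Every design loses at least once (Echo loses to Flux; Drift loses to Echo; Flux loses to Drift). The majority relation contains the cycle Echo beats Drift beats Flux beats Echo, so there is no Condorcet winner.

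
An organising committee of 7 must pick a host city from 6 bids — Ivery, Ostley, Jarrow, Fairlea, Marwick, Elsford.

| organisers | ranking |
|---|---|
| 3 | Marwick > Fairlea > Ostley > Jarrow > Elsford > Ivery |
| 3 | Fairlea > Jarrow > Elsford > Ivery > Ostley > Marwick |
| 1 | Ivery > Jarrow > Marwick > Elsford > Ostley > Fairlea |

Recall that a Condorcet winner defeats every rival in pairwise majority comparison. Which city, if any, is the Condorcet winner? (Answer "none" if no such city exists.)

none

Check each pair by majority over 7 ballots:
Ivery vs Ostley: 4 to 3, Ivery.
Ivery vs Jarrow: 1 to 6, Jarrow.
Ivery vs Fairlea: 1 to 6, Fairlea.
Ivery vs Marwick: Ivery is ranked higher on 3+1 = 4 ballots, Marwick on 3. Ivery wins 4–3.
Ivery vs Elsford: 1 to 6, Elsford.
Ostley vs Jarrow: Ostley preferred on 3 ballots; Jarrow wins 4–3.
Ostley vs Fairlea: 1 to 6, Fairlea.
Ostley vs Marwick: Ostley preferred on 3 ballots; Marwick wins 4–3.
Ostley vs Elsford: 3 to 4, Elsford.
Jarrow vs Fairlea: Jarrow preferred on 1 ballot; Fairlea wins 6–1.
Jarrow vs Marwick: 3+1 = 4 for Jarrow, 3 for Marwick — Jarrow by 4–3.
Jarrow vs Elsford: 3+3+1 = 7 for Jarrow, 0 for Elsford — Jarrow by 7–0.
Fairlea vs Marwick: 3 for Fairlea, 4 for Marwick — Marwick by 4–3.
Fairlea vs Elsford: 6 to 1, Fairlea.
Marwick vs Elsford: 3+1 = 4 for Marwick, 3 for Elsford — Marwick by 4–3.
Each city drops at least one matchup (Ivery loses to Jarrow; Ostley loses to Ivery; Jarrow loses to Fairlea; Fairlea loses to Marwick; Marwick loses to Ivery; Elsford loses to Jarrow); the cycle Ivery > Marwick > Fairlea > Ivery rules out a Condorcet winner.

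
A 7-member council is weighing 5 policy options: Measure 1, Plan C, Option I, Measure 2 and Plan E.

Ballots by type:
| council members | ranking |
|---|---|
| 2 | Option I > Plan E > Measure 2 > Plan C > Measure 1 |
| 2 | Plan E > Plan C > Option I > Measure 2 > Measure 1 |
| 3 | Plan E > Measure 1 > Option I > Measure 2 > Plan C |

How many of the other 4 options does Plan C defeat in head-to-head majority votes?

Plan C against each rival (7 council members):
Plan C vs Measure 1: Plan C preferred on 2+2 = 4 ballots; Plan C wins 4–3.
Plan C vs Option I: Option I wins 5–2.
Plan C vs Measure 2: 2 to 5, Measure 2.
Plan C vs Plan E: 0 to 7, Plan E.
Plan C beats Measure 1; loses to Option I, Measure 2, Plan E — 1 pairwise win.

1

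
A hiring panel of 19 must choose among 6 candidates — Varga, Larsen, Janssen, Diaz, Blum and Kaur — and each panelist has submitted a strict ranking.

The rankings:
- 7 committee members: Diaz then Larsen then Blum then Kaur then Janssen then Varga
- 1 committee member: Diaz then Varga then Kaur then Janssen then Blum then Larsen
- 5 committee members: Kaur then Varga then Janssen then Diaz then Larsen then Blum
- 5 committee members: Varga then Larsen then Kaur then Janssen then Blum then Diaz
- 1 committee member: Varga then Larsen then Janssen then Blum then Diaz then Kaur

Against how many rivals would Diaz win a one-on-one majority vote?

2

Diaz against each rival (19 committee members):
Diaz vs Varga: Varga, 11–8.
Diaz vs Larsen: 7+1+5 = 13 for Diaz, 6 for Larsen — Diaz by 13–6.
Diaz vs Janssen: Diaz preferred on 7+1 = 8 ballots; Janssen wins 11–8.
Diaz vs Blum: Diaz wins 13–6.
Diaz–Kaur: Kaur 10–9.
Diaz beats Larsen, Blum; loses to Varga, Janssen, Kaur — 2 pairwise wins.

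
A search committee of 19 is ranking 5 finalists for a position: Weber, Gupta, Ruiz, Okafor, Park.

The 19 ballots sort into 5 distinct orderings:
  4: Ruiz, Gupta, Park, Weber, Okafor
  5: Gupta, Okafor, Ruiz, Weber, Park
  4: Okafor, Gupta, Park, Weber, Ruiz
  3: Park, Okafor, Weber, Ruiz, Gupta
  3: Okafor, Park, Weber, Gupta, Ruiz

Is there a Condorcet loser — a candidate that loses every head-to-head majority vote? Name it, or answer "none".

Ruiz

Head-to-head results (19 committee members):
Weber–Gupta: Gupta 13–6.
Weber vs Ruiz: 10 to 9, Weber.
Weber vs Okafor: Okafor, 15–4.
Weber vs Park: Park wins 14–5.
Gupta–Ruiz: Gupta 12–7.
Gupta vs Okafor: 9 to 10, Okafor.
Gupta vs Park: Gupta, 13–6.
Ruiz vs Okafor: Ruiz is ranked higher on 4 ballots, Okafor on 15. Okafor wins 15–4.
Ruiz vs Park: Ruiz is ranked higher on 4+5 = 9 ballots, Park on 10. Park wins 10–9.
Okafor vs Park: Okafor wins 12–7.
Only Ruiz has no wins; Ruiz is the Condorcet loser.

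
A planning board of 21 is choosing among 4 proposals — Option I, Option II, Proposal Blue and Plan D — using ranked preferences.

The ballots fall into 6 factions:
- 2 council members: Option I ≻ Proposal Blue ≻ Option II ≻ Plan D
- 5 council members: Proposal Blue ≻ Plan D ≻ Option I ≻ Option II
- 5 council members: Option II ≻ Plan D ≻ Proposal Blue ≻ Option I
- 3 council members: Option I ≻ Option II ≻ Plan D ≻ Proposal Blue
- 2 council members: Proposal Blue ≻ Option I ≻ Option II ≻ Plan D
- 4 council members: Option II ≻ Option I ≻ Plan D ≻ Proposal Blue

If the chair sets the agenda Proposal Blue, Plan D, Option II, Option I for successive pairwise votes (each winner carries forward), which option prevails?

Option I

Round 1: Proposal Blue vs Plan D — 9–12, Plan D advances.
Round 2: Plan D vs Option II — 5–16, Option II advances.
Round 3: Option II vs Option I — 9–12, Option I advances.
Option I survives the agenda.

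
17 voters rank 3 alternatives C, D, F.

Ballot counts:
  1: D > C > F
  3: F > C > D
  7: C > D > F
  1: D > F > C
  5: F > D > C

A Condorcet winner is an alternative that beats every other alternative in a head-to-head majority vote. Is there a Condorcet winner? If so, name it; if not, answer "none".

Head-to-head results (17 voters):
C vs D: 3+7 = 10 for C, 7 for D — C by 10–7.
C vs F: C preferred on 1+7 = 8 ballots; F wins 9–8.
D vs F: D preferred on 1+7+1 = 9 ballots; D wins 9–8.
Every alternative loses at least once (C loses to F; D loses to C; F loses to D). The majority relation contains the cycle C > D > F > C, so there is no Condorcet winner.

none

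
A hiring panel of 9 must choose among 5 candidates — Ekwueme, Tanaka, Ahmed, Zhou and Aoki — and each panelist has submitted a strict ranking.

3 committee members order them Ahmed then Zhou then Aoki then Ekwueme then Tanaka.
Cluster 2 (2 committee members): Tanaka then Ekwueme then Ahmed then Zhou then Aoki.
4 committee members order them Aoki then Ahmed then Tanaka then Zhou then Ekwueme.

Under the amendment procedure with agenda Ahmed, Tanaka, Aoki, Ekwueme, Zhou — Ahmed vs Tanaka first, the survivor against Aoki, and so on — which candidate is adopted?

Round 1: Ahmed vs Tanaka — 7–2, Ahmed advances.
Round 2: Ahmed vs Aoki — 5–4, Ahmed advances.
Round 3: Ahmed vs Ekwueme — 7–2, Ahmed advances.
Round 4: Ahmed vs Zhou — 9–0, Ahmed advances.
Ahmed survives the agenda.

Ahmed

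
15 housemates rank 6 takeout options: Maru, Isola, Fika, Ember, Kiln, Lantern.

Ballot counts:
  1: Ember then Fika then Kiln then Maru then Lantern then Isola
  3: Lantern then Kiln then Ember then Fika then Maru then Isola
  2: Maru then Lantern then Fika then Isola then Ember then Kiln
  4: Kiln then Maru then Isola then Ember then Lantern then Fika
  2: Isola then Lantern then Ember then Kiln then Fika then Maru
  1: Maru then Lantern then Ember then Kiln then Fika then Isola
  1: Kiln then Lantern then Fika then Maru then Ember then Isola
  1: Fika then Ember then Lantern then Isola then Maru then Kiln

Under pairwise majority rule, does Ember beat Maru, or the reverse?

Maru

Ballots ranking Ember above Maru: 1 + 3 + 2 + 1 = 7.
Ballots ranking Maru above Ember: 15 − 7 = 8.
Maru wins the head-to-head 8–7.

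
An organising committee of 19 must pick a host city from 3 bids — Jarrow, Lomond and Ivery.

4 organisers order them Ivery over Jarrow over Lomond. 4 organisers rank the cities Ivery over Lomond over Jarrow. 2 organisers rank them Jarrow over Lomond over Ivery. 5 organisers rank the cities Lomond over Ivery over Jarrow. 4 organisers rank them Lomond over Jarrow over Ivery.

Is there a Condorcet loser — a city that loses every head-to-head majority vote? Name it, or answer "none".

Pairwise majorities:
Jarrow vs Lomond: Lomond, 13–6.
Jarrow vs Ivery: 6 to 13, Ivery.
Lomond–Ivery: Lomond 11–8.
Only Jarrow has no wins; Jarrow is the Condorcet loser.

Jarrow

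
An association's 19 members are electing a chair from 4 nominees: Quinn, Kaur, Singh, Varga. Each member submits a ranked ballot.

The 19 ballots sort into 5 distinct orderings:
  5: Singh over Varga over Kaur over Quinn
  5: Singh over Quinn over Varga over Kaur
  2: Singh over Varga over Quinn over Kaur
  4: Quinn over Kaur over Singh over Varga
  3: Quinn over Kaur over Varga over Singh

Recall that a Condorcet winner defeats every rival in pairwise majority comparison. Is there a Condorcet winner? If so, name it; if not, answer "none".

Check each pair by majority over 19 ballots:
Quinn vs Kaur: Quinn wins 14–5.
Quinn vs Singh: Singh wins 12–7.
Quinn vs Varga: Quinn wins 12–7.
Kaur vs Singh: Singh wins 12–7.
Kaur–Varga: Varga 12–7.
Singh vs Varga: Singh wins 16–3.
Only Singh has no losses; Singh is the Condorcet winner.

Singh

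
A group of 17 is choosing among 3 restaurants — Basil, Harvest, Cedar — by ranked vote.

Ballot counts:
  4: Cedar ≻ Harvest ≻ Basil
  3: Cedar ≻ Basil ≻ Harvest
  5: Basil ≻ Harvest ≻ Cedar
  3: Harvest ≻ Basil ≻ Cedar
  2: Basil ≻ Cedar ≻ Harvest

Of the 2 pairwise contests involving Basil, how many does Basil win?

2

Basil against each rival (17 friends):
Basil vs Harvest: Basil is ranked higher on 3+5+2 = 10 ballots, Harvest on 7. Basil wins 10–7.
Basil vs Cedar: Basil, 10–7.
Basil beats Harvest, Cedar — 2 pairwise wins.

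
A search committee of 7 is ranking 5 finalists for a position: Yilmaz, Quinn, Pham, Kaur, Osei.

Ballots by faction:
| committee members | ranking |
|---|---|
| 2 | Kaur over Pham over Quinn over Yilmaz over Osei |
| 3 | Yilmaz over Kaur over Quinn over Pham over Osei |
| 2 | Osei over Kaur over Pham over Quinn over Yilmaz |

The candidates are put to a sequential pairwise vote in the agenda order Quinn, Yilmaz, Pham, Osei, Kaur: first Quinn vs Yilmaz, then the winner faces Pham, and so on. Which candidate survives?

Round 1: Quinn vs Yilmaz — 4–3, Quinn advances.
Round 2: Quinn vs Pham — 3–4, Pham advances.
Round 3: Pham vs Osei — 5–2, Pham advances.
Round 4: Pham vs Kaur — 0–7, Kaur advances.
The agenda winner is Kaur.

Kaur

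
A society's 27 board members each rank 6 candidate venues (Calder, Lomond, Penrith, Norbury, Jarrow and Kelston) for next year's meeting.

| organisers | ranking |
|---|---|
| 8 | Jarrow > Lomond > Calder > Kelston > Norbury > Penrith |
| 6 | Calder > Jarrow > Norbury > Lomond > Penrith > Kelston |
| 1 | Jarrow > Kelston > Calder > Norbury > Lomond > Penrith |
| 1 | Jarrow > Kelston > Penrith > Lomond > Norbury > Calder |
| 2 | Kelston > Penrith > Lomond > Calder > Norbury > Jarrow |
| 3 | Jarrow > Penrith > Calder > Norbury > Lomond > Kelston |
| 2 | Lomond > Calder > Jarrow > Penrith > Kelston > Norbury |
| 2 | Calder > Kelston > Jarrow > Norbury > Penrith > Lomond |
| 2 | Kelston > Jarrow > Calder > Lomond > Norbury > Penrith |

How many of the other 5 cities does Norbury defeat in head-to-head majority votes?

1

Norbury against each rival (27 organisers):
Norbury–Calder: Calder 26–1.
Norbury vs Lomond: Lomond wins 15–12.
Norbury vs Penrith: 19 to 8, Norbury.
Norbury vs Jarrow: 2 for Norbury, 25 for Jarrow — Jarrow by 25–2.
Norbury vs Kelston: Norbury preferred on 6+3 = 9 ballots; Kelston wins 18–9.
Norbury beats Penrith; loses to Calder, Lomond, Jarrow, Kelston — 1 pairwise win.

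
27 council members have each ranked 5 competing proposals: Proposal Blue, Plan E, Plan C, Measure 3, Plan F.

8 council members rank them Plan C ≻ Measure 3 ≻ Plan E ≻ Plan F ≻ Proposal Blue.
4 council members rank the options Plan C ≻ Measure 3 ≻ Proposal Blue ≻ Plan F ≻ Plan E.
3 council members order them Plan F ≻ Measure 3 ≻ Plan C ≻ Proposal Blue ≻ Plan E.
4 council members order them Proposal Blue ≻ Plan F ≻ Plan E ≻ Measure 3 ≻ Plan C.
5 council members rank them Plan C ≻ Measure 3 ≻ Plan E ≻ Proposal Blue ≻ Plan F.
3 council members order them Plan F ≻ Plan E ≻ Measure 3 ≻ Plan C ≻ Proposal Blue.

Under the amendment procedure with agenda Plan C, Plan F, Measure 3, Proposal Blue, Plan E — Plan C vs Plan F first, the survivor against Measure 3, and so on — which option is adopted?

Plan C

Round 1: Plan C vs Plan F — 17–10, Plan C advances.
Round 2: Plan C vs Measure 3 — 17–10, Plan C advances.
Round 3: Plan C vs Proposal Blue — 23–4, Plan C advances.
Round 4: Plan C vs Plan E — 20–7, Plan C advances.
The agenda winner is Plan C.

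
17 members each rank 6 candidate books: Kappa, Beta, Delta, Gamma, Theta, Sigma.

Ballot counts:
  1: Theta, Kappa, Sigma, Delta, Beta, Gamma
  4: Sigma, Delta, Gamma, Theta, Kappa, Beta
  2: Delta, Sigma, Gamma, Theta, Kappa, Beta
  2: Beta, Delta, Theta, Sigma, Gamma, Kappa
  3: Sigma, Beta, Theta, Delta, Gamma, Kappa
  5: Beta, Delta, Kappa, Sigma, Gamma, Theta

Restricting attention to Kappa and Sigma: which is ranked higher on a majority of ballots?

Sigma

Ballots ranking Kappa above Sigma: 1 + 5 = 6.
Ballots ranking Sigma above Kappa: 17 − 6 = 11.
Sigma wins the head-to-head 11–6.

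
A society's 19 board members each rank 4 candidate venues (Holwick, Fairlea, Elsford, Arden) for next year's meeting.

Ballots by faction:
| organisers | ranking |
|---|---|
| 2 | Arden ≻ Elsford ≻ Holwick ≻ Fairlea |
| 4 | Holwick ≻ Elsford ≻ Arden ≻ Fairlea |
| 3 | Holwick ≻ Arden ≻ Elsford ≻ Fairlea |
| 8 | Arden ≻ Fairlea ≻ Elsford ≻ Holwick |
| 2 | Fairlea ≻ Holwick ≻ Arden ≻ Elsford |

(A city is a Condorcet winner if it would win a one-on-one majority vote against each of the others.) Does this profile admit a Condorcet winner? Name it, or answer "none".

Arden

Head-to-head results (19 organisers):
Holwick–Fairlea: Fairlea 10–9.
Holwick–Elsford: Elsford 10–9.
Holwick vs Arden: Arden, 10–9.
Fairlea–Elsford: Fairlea 10–9.
Fairlea vs Arden: Arden, 17–2.
Elsford vs Arden: Arden wins 15–4.
Arden beats each of Holwick, Fairlea, Elsford — Arden is the Condorcet winner.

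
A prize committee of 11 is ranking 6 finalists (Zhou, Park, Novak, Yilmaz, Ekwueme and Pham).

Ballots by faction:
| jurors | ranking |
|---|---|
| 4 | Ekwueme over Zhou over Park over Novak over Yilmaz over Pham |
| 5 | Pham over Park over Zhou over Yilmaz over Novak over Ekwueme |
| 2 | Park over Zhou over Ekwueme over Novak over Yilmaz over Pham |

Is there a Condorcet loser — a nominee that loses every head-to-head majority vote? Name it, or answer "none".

Pham

Pairwise majorities:
Zhou vs Park: Park, 7–4.
Zhou vs Novak: Zhou wins 11–0.
Zhou vs Yilmaz: Zhou wins 11–0.
Zhou vs Ekwueme: Zhou wins 7–4.
Zhou–Pham: Zhou 6–5.
Park–Novak: Park 11–0.
Park vs Yilmaz: Park, 11–0.
Park vs Ekwueme: Park preferred on 5+2 = 7 ballots; Park wins 7–4.
Park vs Pham: Park preferred on 4+2 = 6 ballots; Park wins 6–5.
Novak vs Yilmaz: Novak, 6–5.
Novak vs Ekwueme: 5 to 6, Ekwueme.
Novak–Pham: Novak 6–5.
Yilmaz vs Ekwueme: Ekwueme, 6–5.
Yilmaz vs Pham: Yilmaz preferred on 4+2 = 6 ballots; Yilmaz wins 6–5.
Ekwueme vs Pham: Ekwueme wins 6–5.
Pham loses to every other nominee — it is the Condorcet loser.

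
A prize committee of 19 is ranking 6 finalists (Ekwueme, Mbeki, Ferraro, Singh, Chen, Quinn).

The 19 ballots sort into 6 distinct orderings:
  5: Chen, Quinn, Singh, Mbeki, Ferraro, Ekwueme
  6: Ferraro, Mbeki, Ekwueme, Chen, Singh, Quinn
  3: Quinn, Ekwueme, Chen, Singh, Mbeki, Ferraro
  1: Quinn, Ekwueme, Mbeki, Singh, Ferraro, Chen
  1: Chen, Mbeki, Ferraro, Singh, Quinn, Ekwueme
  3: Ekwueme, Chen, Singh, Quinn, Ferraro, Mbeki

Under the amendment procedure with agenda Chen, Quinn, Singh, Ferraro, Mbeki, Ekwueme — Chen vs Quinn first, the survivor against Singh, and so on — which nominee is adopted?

Ekwueme

Round 1: Chen vs Quinn — 15–4, Chen advances.
Round 2: Chen vs Singh — 18–1, Chen advances.
Round 3: Chen vs Ferraro — 12–7, Chen advances.
Round 4: Chen vs Mbeki — 12–7, Chen advances.
Round 5: Chen vs Ekwueme — 6–13, Ekwueme advances.
The agenda winner is Ekwueme.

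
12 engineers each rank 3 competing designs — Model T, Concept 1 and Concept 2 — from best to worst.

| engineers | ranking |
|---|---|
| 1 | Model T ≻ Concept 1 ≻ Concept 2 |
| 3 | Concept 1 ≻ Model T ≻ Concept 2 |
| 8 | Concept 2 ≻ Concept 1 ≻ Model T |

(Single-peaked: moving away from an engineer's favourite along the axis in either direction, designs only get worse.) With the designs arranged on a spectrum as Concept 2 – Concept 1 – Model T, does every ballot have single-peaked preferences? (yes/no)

yes

Axis positions: Concept 2=1, Concept 1=2, Model T=3.
Cluster 1 (peak Model T at position 3): ranking walks positions 3-2-1, expanding outward from the peak — single-peaked.
Cluster 2 (peak Concept 1 at position 2): ranking walks positions 2-3-1, expanding outward from the peak — single-peaked.
Cluster 3 (peak Concept 2 at position 1): ranking walks positions 1-2-3, expanding outward from the peak — single-peaked.
Every ranking is single-peaked on this axis.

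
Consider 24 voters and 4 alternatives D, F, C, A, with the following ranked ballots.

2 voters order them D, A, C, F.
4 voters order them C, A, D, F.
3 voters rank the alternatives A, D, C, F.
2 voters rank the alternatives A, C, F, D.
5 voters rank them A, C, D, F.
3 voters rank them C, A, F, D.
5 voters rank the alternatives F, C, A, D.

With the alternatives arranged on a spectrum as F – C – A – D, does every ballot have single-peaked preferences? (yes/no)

Axis positions: F=1, C=2, A=3, D=4.
Faction 1 (peak D at position 4): ranking walks positions 4-3-2-1, expanding outward from the peak — single-peaked.
Faction 2 (peak C at position 2): ranking walks positions 2-3-4-1, expanding outward from the peak — single-peaked.
Faction 3 (peak A at position 3): ranking walks positions 3-4-2-1, expanding outward from the peak — single-peaked.
Faction 4 (peak A at position 3): ranking walks positions 3-2-1-4, expanding outward from the peak — single-peaked.
Faction 5 (peak A at position 3): ranking walks positions 3-2-4-1, expanding outward from the peak — single-peaked.
Faction 6 (peak C at position 2): ranking walks positions 2-3-1-4, expanding outward from the peak — single-peaked.
Faction 7 (peak F at position 1): ranking walks positions 1-2-3-4, expanding outward from the peak — single-peaked.
Every ranking is single-peaked on this axis.

yes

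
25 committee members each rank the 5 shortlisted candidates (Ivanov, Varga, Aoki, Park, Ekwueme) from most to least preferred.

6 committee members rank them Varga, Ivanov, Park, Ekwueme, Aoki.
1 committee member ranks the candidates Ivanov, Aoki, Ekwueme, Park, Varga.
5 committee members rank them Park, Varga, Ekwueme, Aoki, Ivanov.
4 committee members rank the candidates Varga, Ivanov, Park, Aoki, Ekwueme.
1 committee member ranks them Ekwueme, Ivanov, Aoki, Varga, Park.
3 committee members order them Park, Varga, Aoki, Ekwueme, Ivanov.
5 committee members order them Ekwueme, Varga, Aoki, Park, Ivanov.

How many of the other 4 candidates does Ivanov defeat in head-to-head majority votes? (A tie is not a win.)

Ivanov against each rival (25 committee members):
Ivanov vs Varga: Varga wins 23–2.
Ivanov vs Aoki: Ivanov preferred on 6+1+4+1 = 12 ballots; Aoki wins 13–12.
Ivanov vs Park: 12 to 13, Park.
Ivanov vs Ekwueme: Ivanov is ranked higher on 6+1+4 = 11 ballots, Ekwueme on 14. Ekwueme wins 14–11.
Ivanov beats no one; loses to Varga, Aoki, Park, Ekwueme — 0 pairwise wins.

0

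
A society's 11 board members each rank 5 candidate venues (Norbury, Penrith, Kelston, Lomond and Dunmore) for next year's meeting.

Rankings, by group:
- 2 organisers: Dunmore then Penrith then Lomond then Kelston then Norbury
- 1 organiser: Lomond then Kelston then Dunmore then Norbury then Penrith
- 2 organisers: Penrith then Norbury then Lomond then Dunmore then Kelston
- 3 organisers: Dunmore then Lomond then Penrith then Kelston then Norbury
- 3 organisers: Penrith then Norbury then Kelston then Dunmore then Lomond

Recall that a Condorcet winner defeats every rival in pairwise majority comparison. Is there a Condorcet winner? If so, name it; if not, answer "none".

Pairwise majorities:
Norbury vs Penrith: 1 to 10, Penrith.
Norbury vs Kelston: 5 to 6, Kelston.
Norbury vs Lomond: Norbury is ranked higher on 2+3 = 5 ballots, Lomond on 6. Lomond wins 6–5.
Norbury vs Dunmore: 2+3 = 5 for Norbury, 6 for Dunmore — Dunmore by 6–5.
Penrith vs Kelston: 2+2+3+3 = 10 for Penrith, 1 for Kelston — Penrith by 10–1.
Penrith vs Lomond: 7 to 4, Penrith.
Penrith vs Dunmore: 5 to 6, Dunmore.
Kelston vs Lomond: Kelston is ranked higher on 3 ballots, Lomond on 8. Lomond wins 8–3.
Kelston vs Dunmore: 1+3 = 4 for Kelston, 7 for Dunmore — Dunmore by 7–4.
Lomond vs Dunmore: Lomond is ranked higher on 1+2 = 3 ballots, Dunmore on 8. Dunmore wins 8–3.
Dunmore wins every pairwise contest, so Dunmore is the Condorcet winner.

Dunmore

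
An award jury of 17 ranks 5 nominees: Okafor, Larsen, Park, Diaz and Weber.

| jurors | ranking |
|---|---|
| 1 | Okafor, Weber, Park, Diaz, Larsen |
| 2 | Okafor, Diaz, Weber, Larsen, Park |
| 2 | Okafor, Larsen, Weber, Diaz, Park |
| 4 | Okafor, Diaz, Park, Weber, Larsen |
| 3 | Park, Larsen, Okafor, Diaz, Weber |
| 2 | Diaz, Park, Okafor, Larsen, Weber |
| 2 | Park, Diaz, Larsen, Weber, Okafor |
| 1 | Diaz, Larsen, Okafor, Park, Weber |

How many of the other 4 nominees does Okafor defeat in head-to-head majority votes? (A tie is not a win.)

Okafor against each rival (17 jurors):
Okafor vs Larsen: 1+2+2+4+2 = 11 for Okafor, 6 for Larsen — Okafor by 11–6.
Okafor vs Park: Okafor, 10–7.
Okafor vs Diaz: Okafor is ranked higher on 1+2+2+4+3 = 12 ballots, Diaz on 5. Okafor wins 12–5.
Okafor–Weber: Okafor 15–2.
Okafor beats Larsen, Park, Diaz, Weber — 4 pairwise wins.

4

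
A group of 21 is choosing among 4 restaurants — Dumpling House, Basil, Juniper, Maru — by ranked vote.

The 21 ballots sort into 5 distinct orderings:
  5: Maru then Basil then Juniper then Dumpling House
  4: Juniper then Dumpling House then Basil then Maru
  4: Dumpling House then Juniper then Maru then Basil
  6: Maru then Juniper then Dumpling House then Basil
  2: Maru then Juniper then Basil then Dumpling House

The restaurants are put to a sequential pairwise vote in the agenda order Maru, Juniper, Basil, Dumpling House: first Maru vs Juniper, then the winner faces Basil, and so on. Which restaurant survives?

Maru

Round 1: Maru vs Juniper — 13–8, Maru advances.
Round 2: Maru vs Basil — 17–4, Maru advances.
Round 3: Maru vs Dumpling House — 13–8, Maru advances.
Maru survives the agenda.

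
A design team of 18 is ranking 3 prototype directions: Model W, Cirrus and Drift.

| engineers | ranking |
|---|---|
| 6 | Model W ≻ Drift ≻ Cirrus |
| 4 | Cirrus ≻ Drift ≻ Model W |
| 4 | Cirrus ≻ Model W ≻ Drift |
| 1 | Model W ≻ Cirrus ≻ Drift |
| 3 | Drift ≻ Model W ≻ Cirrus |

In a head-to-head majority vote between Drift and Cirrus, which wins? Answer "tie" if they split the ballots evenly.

tie

Ballots ranking Drift above Cirrus: 6 + 3 = 9.
Ballots ranking Cirrus above Drift: 18 − 9 = 9.
9–9: the pair ties.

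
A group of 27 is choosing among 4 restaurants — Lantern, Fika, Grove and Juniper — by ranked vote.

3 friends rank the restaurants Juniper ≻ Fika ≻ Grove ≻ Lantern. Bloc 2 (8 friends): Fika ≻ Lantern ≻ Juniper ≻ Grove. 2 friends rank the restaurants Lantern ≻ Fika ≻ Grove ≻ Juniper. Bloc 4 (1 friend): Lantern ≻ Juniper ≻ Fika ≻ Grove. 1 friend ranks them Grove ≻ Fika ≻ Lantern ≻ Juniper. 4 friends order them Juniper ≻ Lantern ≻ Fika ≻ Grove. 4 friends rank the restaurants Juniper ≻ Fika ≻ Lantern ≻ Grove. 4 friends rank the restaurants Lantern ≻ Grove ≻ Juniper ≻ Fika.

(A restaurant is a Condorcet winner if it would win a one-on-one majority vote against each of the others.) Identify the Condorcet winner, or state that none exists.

none

Head-to-head results (27 friends):
Lantern vs Fika: 2+1+4+4 = 11 for Lantern, 16 for Fika — Fika by 16–11.
Lantern vs Grove: Lantern is ranked higher on 8+2+1+4+4+4 = 23 ballots, Grove on 4. Lantern wins 23–4.
Lantern vs Juniper: 16 to 11, Lantern.
Fika vs Grove: Fika is ranked higher on 3+8+2+1+4+4 = 22 ballots, Grove on 5. Fika wins 22–5.
Fika vs Juniper: 11 to 16, Juniper.
Grove vs Juniper: Grove preferred on 2+1+4 = 7 ballots; Juniper wins 20–7.
Every restaurant loses at least once (Lantern loses to Fika; Fika loses to Juniper; Grove loses to Lantern; Juniper loses to Lantern). The majority relation contains the cycle Lantern beats Juniper beats Fika beats Lantern, so there is no Condorcet winner.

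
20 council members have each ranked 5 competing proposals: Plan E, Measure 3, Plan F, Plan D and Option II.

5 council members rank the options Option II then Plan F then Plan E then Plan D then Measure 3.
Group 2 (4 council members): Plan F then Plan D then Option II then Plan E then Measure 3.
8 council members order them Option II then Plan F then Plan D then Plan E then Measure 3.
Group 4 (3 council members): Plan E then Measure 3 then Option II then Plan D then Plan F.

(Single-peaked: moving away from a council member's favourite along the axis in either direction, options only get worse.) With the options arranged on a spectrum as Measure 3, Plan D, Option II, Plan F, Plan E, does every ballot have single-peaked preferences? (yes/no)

no

Axis positions: Measure 3=1, Plan D=2, Option II=3, Plan F=4, Plan E=5.
Group 1 (peak Option II at position 3): ranking walks positions 3-4-5-2-1, expanding outward from the peak — single-peaked.
Group 2: ranking walks positions 4-2-3-5-1; Plan D is ranked above Option II even though Option II lies between Plan D and the peak Plan F on the axis — preferences dip and rise again. Not single-peaked.
Group 3 (peak Option II at position 3): ranking walks positions 3-4-2-5-1, expanding outward from the peak — single-peaked.
Group 4: ranking walks positions 5-1-3-2-4; Measure 3 is ranked above Plan F even though Plan F lies between Measure 3 and the peak Plan E on the axis — preferences dip and rise again. Not single-peaked.
Group 2 violates single-peakedness, so the profile is not single-peaked on this axis.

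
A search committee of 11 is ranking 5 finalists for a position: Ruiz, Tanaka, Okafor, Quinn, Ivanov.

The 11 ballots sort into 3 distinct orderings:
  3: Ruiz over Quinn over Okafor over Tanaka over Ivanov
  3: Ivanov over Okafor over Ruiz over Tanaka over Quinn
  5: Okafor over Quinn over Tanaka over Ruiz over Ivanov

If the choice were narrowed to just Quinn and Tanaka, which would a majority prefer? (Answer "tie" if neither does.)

Quinn

Ballots ranking Quinn above Tanaka: 3 + 5 = 8.
Ballots ranking Tanaka above Quinn: 11 − 8 = 3.
Quinn wins the head-to-head 8–3.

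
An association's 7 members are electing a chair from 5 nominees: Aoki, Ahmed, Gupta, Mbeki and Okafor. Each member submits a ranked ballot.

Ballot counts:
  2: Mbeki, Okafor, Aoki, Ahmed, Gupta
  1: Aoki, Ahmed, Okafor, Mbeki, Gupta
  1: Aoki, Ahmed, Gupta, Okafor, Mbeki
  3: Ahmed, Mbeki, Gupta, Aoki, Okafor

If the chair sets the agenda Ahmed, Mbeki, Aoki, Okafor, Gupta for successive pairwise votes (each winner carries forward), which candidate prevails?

Round 1: Ahmed vs Mbeki — 5–2, Ahmed advances.
Round 2: Ahmed vs Aoki — 3–4, Aoki advances.
Round 3: Aoki vs Okafor — 5–2, Aoki advances.
Round 4: Aoki vs Gupta — 4–3, Aoki advances.
Aoki survives the agenda.

Aoki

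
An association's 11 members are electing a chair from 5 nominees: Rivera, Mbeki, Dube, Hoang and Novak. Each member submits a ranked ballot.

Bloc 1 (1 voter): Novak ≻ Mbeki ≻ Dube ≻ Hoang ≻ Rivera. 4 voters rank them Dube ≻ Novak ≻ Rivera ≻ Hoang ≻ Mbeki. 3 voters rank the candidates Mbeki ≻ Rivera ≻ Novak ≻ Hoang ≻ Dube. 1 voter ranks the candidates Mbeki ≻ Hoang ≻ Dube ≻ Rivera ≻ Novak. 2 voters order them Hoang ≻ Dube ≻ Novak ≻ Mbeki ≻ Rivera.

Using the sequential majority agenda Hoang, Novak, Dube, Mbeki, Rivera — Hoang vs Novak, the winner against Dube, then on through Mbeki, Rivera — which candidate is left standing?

Dube

Round 1: Hoang vs Novak — 3–8, Novak advances.
Round 2: Novak vs Dube — 4–7, Dube advances.
Round 3: Dube vs Mbeki — 6–5, Dube advances.
Round 4: Dube vs Rivera — 8–3, Dube advances.
The agenda winner is Dube.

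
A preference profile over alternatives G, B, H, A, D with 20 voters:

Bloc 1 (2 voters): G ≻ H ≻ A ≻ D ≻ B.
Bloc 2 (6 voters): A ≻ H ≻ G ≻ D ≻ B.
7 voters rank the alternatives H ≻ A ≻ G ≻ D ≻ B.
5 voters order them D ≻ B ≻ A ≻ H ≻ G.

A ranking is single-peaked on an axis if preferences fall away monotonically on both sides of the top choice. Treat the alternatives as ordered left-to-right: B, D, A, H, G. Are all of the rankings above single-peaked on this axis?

yes

Axis positions: B=1, D=2, A=3, H=4, G=5.
Bloc 1 (peak G at position 5): ranking walks positions 5-4-3-2-1, expanding outward from the peak — single-peaked.
Bloc 2 (peak A at position 3): ranking walks positions 3-4-5-2-1, expanding outward from the peak — single-peaked.
Bloc 3 (peak H at position 4): ranking walks positions 4-3-5-2-1, expanding outward from the peak — single-peaked.
Bloc 4 (peak D at position 2): ranking walks positions 2-1-3-4-5, expanding outward from the peak — single-peaked.
Every ranking is single-peaked on this axis.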